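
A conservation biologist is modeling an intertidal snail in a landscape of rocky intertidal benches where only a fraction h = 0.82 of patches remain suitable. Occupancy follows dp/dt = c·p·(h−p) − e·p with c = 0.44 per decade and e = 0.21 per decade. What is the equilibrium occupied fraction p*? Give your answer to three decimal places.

Setting dp/dt = 0 and dividing by p* gives c·(h−p*) = e.
So p* = h − e/c = 0.82 − 0.21/0.44 = 0.82 − 0.4773 = 0.3427.

0.343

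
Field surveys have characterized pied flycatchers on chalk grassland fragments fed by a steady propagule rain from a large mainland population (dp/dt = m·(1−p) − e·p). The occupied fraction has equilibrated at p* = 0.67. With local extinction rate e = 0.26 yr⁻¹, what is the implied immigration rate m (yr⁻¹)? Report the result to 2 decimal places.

At equilibrium m(1−p*) = e·p*, so m = e·p*/(1−p*).
m = 0.26 × 0.67 / 0.3300 = 0.1742/0.3300 = 0.5279.

0.53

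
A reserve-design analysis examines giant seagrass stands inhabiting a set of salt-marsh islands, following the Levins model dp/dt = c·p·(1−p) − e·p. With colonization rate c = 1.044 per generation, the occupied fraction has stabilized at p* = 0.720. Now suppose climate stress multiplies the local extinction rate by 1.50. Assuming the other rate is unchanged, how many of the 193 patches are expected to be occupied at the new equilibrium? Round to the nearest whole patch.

Balance c(1−p*) = e gives e = 1.044×(1 − 0.72000) = 0.29232.
New p* = 1 − e/c = 1 − 0.43848/1.04400 = 0.58000.
Expected occupied = 193 × 0.58000 = 111.94 ≈ 112.

112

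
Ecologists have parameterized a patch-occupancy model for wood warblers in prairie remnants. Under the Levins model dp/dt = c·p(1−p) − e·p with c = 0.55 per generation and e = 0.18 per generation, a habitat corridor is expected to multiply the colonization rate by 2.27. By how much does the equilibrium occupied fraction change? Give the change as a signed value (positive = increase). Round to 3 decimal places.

Before: p* = 1 − 0.18/0.55 = 0.6727.
After the change, c = 1.2485, e = 0.18, so p* = 1 − 0.18/1.2485 = 0.8558.
Δp* = 0.8558 − 0.6727 = +0.1831.

0.183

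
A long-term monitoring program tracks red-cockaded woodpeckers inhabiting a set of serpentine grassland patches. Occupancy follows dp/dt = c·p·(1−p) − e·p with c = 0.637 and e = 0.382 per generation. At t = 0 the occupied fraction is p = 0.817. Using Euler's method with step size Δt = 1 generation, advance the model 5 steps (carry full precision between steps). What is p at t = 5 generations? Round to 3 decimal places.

Update rule: p ← p + [c·p·(1−p) − e·p]·Δt with Δt = 1.
p: 0.81700 → 0.60014  (Δp = -0.21686)
p: 0.60014 → 0.52375  (Δp = -0.07639)
p: 0.52375 → 0.48257  (Δp = -0.04118)
p: 0.48257 → 0.45728  (Δp = -0.02528)
p: 0.45728 → 0.44069  (Δp = -0.01659)

0.441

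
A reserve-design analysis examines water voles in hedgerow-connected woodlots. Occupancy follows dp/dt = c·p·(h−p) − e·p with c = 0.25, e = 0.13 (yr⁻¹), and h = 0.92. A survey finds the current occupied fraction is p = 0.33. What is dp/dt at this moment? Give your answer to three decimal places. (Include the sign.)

0.006

Colonization term: c·p·(h−p) = 0.25×0.33×0.5900 = 0.04868.
Extinction term: e·p = 0.04290.
dp/dt = 0.04868 − 0.04290 = 0.00578.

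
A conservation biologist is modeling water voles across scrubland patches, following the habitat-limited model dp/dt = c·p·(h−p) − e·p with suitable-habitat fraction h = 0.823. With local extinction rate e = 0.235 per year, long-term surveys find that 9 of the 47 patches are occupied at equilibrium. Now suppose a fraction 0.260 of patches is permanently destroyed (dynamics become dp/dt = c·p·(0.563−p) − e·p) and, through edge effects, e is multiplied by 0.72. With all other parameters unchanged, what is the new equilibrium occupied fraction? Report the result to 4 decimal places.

Observed p* = 9/47 = 0.19149.
Balance c(h−p*) = e gives c = e/(0.823 − 0.19149) = 0.235/0.63151 = 0.37212.
New p* = 0.563 − e/c = 0.563 − 0.16920/0.37212 = 0.10831.

0.1083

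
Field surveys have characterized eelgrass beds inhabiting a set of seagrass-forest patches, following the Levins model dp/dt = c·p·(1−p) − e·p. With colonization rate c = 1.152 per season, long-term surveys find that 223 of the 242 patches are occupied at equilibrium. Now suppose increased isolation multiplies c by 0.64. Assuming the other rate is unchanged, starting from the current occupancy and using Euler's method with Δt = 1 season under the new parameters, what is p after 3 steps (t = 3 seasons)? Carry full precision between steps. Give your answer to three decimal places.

0.879

Observed p* = 223/242 = 0.92149.
Balance c(1−p*) = e gives e = 1.152×(1 − 0.92149) = 0.09045.
Starting from p₀ = 0.92149; update p ← p + (dp/dt)·Δt with the new parameters.
  1  |  dp/dt·Δt = -0.030004  |  p_1 = 0.891483
  2  |  dp/dt·Δt = -0.009306  |  p_2 = 0.882177
  3  |  dp/dt·Δt = -0.003156  |  p_3 = 0.879021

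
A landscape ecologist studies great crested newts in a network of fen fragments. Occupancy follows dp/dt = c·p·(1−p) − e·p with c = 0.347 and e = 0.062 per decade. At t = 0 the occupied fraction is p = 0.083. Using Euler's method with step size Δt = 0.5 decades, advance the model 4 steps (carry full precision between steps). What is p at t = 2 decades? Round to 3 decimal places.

Update rule: p ← p + [c·p·(1−p) − e·p]·Δt with Δt = 0.5.
t = 0.5: p = 0.08300 + (+0.01063) = 0.09363
t = 1: p = 0.09363 + (+0.01182) = 0.10545
t = 1.5: p = 0.10545 + (+0.01310) = 0.11855
t = 2: p = 0.11855 + (+0.01446) = 0.13301

0.133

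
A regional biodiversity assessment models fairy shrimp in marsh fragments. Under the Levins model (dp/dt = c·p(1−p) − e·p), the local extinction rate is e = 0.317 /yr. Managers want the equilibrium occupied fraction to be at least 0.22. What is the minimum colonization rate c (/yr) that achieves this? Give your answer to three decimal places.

0.406

p* = 1 − e/c ≥ 0.22 requires e/c ≤ 0.7800, i.e. c ≥ e/0.7800.
c_min = 0.317/0.7800 = 0.4064.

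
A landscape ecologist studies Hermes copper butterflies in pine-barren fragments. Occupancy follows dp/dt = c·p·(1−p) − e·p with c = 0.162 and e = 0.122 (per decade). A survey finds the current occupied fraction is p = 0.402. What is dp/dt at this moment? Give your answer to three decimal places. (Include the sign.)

Colonization term: c·p·(1−p) = 0.162×0.402×0.5980 = 0.03894.
Extinction term: e·p = 0.04904.
dp/dt = 0.03894 − 0.04904 = -0.01010.

-0.010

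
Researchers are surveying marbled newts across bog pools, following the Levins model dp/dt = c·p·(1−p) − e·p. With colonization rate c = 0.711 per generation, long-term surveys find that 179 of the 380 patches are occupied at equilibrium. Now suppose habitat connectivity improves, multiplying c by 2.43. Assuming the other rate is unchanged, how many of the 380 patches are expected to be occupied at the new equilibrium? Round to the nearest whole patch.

297

Observed p* = 179/380 = 0.47105.
Balance c(1−p*) = e gives e = 0.711×(1 − 0.47105) = 0.37608.
New p* = 1 − e/c = 1 − 0.37608/1.72773 = 0.78233.
Expected occupied = 380 × 0.78233 = 297.29 ≈ 297.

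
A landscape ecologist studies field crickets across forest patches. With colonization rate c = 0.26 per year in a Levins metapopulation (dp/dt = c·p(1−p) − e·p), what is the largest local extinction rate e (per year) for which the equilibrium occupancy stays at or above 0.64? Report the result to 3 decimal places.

0.094

1 − e/c ≥ 0.64 ⇒ e ≤ c(1 − 0.64) = 0.26 × 0.3600.
e_max = 0.0936.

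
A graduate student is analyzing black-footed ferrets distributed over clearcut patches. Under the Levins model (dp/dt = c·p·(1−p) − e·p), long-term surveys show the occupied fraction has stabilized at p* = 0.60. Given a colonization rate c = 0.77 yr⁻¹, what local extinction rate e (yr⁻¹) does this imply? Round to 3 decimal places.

0.308

At equilibrium c(1−p*) = e.
e = 0.77 × (1 − 0.60) = 0.77 × 0.4000 = 0.3080.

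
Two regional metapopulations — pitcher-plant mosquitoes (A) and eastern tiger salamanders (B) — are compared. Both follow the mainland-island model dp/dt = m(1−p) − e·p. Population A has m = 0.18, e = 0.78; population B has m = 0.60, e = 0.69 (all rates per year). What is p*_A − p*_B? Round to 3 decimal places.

-0.278

A: p*_A = m/(m+e) = 0.18/0.9600 = 0.1875.
B: p*_B = 0.60/1.2900 = 0.4651.
p*_A − p*_B = 0.1875 − 0.4651 = -0.2776.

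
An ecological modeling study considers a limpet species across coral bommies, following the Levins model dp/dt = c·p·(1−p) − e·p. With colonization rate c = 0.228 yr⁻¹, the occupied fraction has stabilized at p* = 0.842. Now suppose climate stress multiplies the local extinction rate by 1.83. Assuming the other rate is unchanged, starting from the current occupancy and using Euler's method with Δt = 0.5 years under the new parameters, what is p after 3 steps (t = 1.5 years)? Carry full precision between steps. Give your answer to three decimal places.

0.808

Balance c(1−p*) = e gives e = 0.228×(1 − 0.84200) = 0.03602.
Starting from p₀ = 0.84200; update p ← p + (dp/dt)·Δt with the new parameters.
  1  |  dp/dt·Δt = -0.012588  |  p_1 = 0.829412
  2  |  dp/dt·Δt = -0.011209  |  p_2 = 0.818203
  3  |  dp/dt·Δt = -0.010012  |  p_3 = 0.808190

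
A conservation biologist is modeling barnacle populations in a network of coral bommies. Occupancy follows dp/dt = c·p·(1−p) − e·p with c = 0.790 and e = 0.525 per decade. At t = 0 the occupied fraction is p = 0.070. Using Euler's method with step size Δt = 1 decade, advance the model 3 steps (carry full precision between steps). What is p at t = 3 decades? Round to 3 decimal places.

Update rule: p ← p + [c·p·(1−p) − e·p]·Δt with Δt = 1.
step 1: Δp = +0.01468, p = 0.08468
step 2: Δp = +0.01678, p = 0.10145
step 3: Δp = +0.01875, p = 0.12021

0.120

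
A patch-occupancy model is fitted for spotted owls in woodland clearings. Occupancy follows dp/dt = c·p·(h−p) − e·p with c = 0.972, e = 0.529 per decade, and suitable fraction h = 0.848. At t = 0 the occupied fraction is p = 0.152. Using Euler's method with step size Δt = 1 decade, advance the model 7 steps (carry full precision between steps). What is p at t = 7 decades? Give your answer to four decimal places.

0.2740

Update rule: p ← p + [c·p·(h−p) − e·p]·Δt with Δt = 1.
p: 0.15200 → 0.17442  (Δp = +0.02242)
p: 0.17442 → 0.19635  (Δp = +0.02193)
p: 0.19635 → 0.21685  (Δp = +0.02050)
p: 0.21685 → 0.23517  (Δp = +0.01832)
p: 0.23517 → 0.25085  (Δp = +0.01568)
p: 0.25085 → 0.26375  (Δp = +0.01290)
p: 0.26375 → 0.27401  (Δp = +0.01026)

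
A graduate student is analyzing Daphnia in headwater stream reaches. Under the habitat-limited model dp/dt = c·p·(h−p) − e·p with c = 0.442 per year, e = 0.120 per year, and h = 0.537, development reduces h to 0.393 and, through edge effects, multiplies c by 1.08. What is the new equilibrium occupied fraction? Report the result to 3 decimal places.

0.142

Before: p* = h − e/c = 0.537 − 0.120/0.442 = 0.537 − 0.2715 = 0.2655.
After: c = 0.47736, e = 0.12, h = 0.393; p* = 0.393 − 0.12/0.47736 = 0.1416.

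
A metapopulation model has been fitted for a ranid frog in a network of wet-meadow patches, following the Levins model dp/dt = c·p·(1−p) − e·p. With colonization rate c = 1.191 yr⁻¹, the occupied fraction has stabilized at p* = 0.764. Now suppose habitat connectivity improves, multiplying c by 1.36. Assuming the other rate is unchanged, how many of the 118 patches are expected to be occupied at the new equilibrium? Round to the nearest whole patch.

98

Balance c(1−p*) = e gives e = 1.191×(1 − 0.76400) = 0.28108.
New p* = 1 − e/c = 1 − 0.28108/1.61976 = 0.82647.
Expected occupied = 118 × 0.82647 = 97.52 ≈ 98.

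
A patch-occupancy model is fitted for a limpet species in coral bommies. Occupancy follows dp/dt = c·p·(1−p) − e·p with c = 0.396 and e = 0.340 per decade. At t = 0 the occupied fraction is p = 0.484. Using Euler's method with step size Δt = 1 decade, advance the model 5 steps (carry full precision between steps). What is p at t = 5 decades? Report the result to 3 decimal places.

Update rule: p ← p + [c·p·(1−p) − e·p]·Δt with Δt = 1.
t = 1: p = 0.48400 + (-0.06566) = 0.41834
t = 2: p = 0.41834 + (-0.04588) = 0.37246
t = 3: p = 0.37246 + (-0.03408) = 0.33838
t = 4: p = 0.33838 + (-0.02639) = 0.31199
t = 5: p = 0.31199 + (-0.02107) = 0.29092

0.291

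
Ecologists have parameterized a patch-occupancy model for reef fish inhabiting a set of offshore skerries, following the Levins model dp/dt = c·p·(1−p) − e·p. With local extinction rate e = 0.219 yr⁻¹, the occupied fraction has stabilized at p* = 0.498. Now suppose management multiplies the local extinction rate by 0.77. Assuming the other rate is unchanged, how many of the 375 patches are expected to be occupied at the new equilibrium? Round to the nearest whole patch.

Balance c(1−p*) = e gives c = e/(1 − 0.49800) = 0.219/0.50200 = 0.43625.
New p* = 1 − e/c = 1 − 0.16863/0.43625 = 0.61346.
Expected occupied = 375 × 0.61346 = 230.05 ≈ 230.

230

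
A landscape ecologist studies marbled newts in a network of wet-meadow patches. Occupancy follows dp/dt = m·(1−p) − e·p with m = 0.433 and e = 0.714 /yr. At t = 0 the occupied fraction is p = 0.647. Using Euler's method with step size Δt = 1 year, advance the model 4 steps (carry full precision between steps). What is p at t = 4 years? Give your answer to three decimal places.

Update rule: p ← p + [m·(1−p) − e·p]·Δt with Δt = 1.
  1  |  dp/dt·Δt = -0.309109  |  p_1 = 0.337891
  2  |  dp/dt·Δt = +0.045439  |  p_2 = 0.383330
  3  |  dp/dt·Δt = -0.006680  |  p_3 = 0.376650
  4  |  dp/dt·Δt = +0.000982  |  p_4 = 0.377632

0.378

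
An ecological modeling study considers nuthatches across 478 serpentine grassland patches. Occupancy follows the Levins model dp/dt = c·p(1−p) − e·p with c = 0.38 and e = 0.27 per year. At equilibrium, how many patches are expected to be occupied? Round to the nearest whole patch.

p* = 1 − e/c = 1 − 0.27/0.38 = 0.2895.
Expected occupied patches = N × p* = 478 × 0.2895 = 138.37 ≈ 138.

138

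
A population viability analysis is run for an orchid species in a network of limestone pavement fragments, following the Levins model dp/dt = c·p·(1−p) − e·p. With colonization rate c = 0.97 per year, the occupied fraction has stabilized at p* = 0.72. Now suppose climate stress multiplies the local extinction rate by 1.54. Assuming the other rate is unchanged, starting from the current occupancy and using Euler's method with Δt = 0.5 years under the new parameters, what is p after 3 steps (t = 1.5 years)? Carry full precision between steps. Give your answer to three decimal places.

Balance c(1−p*) = e gives e = 0.97×(1 − 0.72000) = 0.27160.
Starting from p₀ = 0.72000; update p ← p + (dp/dt)·Δt with the new parameters.
  1  |  dp/dt·Δt = -0.052799  |  p_1 = 0.667201
  2  |  dp/dt·Δt = -0.031842  |  p_2 = 0.635359
  3  |  dp/dt·Δt = -0.020510  |  p_3 = 0.614849

0.615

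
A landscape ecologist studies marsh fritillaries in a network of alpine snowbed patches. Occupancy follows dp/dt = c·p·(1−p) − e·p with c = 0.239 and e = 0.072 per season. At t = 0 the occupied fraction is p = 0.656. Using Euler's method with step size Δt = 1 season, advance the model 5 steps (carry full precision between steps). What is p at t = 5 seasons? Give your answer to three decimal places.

0.681

Update rule: p ← p + [c·p·(1−p) − e·p]·Δt with Δt = 1.
step 1: Δp = +0.00670, p = 0.66270
step 2: Δp = +0.00571, p = 0.66841
step 3: Δp = +0.00485, p = 0.67326
step 4: Δp = +0.00410, p = 0.67736
step 5: Δp = +0.00346, p = 0.68082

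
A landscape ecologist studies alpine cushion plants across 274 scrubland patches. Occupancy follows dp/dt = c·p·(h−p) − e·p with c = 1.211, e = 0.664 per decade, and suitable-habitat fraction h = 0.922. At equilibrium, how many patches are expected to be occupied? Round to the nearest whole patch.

p* = h − e/c = 0.922 − 0.5483 = 0.3737.
Expected occupied patches = N × p* = 274 × 0.3737 = 102.39 ≈ 102.

102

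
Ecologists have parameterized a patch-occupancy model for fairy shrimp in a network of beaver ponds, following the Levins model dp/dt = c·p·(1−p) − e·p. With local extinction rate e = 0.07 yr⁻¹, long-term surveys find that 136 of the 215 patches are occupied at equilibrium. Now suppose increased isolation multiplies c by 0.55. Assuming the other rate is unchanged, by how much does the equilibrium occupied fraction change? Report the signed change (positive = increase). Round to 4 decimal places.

-0.3006

Observed p* = 136/215 = 0.63256.
Balance c(1−p*) = e gives c = e/(1 − 0.63256) = 0.07/0.36744 = 0.19051.
New p* = 1 − e/c = 1 − 0.07000/0.10478 = 0.33193.
Δp* = 0.33193 − 0.63256 = -0.30063.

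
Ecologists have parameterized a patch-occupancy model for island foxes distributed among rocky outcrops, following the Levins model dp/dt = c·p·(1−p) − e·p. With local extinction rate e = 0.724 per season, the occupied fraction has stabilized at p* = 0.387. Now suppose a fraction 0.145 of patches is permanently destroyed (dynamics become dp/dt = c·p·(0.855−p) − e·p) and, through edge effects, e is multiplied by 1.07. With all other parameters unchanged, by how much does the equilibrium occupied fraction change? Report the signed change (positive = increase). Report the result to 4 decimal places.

-0.1879

Balance c(1−p*) = e gives c = e/(1 − 0.38700) = 0.724/0.61300 = 1.18108.
New p* = 0.855 − e/c = 0.855 − 0.77468/1.18108 = 0.19909.
Δp* = 0.19909 − 0.38700 = -0.18791.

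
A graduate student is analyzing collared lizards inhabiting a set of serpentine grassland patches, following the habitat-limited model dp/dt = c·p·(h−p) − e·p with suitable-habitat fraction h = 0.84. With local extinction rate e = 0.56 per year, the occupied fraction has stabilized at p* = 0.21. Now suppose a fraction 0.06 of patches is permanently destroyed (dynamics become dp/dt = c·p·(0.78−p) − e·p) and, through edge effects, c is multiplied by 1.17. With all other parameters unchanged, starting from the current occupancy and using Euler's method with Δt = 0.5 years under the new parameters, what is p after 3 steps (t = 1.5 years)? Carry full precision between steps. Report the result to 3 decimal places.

0.219

Balance c(h−p*) = e gives c = e/(0.84 − 0.21000) = 0.56/0.63000 = 0.88889.
Starting from p₀ = 0.21000; update p ← p + (dp/dt)·Δt with the new parameters.
t = 0.5: p = 0.21000 + (+0.00344) = 0.21344
t = 1: p = 0.21344 + (+0.00312) = 0.21656
t = 1.5: p = 0.21656 + (+0.00281) = 0.21937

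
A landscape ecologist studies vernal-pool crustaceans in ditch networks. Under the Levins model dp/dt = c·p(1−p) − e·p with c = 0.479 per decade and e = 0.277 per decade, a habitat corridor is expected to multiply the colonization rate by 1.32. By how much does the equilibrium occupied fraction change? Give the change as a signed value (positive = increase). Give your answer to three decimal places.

0.140

Before: p* = 1 − 0.277/0.479 = 0.4217.
After the change, c = 0.63228, e = 0.277, so p* = 1 − 0.277/0.63228 = 0.5619.
Δp* = 0.5619 − 0.4217 = +0.1402.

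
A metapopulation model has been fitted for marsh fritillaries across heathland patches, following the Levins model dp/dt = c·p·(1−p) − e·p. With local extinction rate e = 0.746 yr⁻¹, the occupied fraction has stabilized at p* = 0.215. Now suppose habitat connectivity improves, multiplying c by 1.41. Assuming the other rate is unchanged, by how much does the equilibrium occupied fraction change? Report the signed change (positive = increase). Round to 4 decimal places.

0.2283

Balance c(1−p*) = e gives c = e/(1 − 0.21500) = 0.746/0.78500 = 0.95032.
New p* = 1 − e/c = 1 − 0.74600/1.33995 = 0.44326.
Δp* = 0.44326 − 0.21500 = +0.22826.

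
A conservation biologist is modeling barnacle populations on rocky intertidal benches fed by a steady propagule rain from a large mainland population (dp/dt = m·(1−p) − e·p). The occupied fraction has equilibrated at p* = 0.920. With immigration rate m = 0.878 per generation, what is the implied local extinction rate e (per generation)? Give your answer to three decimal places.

At equilibrium m(1−p*) = e·p*, so e = m(1−p*)/p*.
e = 0.878 × 0.0800 / 0.920 = 0.0763.

0.076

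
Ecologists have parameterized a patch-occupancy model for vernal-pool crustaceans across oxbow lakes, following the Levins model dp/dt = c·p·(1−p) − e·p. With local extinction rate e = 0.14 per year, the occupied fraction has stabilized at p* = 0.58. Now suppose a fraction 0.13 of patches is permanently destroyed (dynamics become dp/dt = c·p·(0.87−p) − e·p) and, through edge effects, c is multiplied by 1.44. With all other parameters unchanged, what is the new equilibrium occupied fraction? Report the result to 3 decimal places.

0.578

Balance c(1−p*) = e gives c = e/(1 − 0.58000) = 0.14/0.42000 = 0.33333.
New p* = 0.87 − e/c = 0.87 − 0.14000/0.48000 = 0.57833.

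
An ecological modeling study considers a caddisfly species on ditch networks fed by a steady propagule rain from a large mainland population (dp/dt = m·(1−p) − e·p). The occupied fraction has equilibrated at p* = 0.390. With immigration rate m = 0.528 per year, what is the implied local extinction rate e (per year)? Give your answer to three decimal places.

At equilibrium m(1−p*) = e·p*, so e = m(1−p*)/p*.
e = 0.528 × 0.6100 / 0.390 = 0.8258.

0.826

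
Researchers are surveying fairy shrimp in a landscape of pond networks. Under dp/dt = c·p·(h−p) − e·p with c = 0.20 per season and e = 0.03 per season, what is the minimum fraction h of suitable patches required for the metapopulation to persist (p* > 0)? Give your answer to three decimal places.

0.150

p* = h − e/c is positive only when h > e/c.
h_min = e/c = 0.03/0.20 = 0.1500.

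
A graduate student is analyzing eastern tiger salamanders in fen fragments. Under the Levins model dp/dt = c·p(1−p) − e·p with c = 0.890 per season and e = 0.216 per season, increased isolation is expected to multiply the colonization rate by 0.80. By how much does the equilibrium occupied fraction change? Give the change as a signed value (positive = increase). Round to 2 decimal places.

Before: p* = 1 − 0.216/0.890 = 0.7573.
After the change, c = 0.712, e = 0.216, so p* = 1 − 0.216/0.712 = 0.6966.
Δp* = 0.6966 − 0.7573 = -0.0607.

-0.06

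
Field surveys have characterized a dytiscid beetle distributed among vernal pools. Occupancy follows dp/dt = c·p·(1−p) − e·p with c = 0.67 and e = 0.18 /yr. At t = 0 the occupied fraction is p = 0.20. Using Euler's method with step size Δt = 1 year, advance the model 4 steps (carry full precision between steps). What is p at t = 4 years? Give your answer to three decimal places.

0.530

Update rule: p ← p + [c·p·(1−p) − e·p]·Δt with Δt = 1.
  1  |  dp/dt·Δt = +0.071200  |  p_1 = 0.271200
  2  |  dp/dt·Δt = +0.083610  |  p_2 = 0.354810
  3  |  dp/dt·Δt = +0.089511  |  p_3 = 0.444320
  4  |  dp/dt·Δt = +0.085445  |  p_4 = 0.529766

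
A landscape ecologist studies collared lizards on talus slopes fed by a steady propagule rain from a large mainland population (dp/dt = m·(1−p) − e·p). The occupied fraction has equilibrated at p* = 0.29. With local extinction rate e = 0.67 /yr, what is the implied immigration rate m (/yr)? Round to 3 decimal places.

At equilibrium m(1−p*) = e·p*, so m = e·p*/(1−p*).
m = 0.67 × 0.29 / 0.7100 = 0.1943/0.7100 = 0.2737.

0.274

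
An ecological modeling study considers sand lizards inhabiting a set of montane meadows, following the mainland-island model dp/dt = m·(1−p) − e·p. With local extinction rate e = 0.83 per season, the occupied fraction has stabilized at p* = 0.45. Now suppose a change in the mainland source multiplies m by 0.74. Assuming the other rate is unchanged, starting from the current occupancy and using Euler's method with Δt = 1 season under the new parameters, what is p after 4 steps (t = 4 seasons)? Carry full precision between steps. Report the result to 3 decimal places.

Balance m(1−p*) = e·p* gives m = e·p*/(1−p*) = 0.83×0.45000/0.55000 = 0.67909.
Starting from p₀ = 0.45000; update p ← p + (dp/dt)·Δt with the new parameters.
  1  |  dp/dt·Δt = -0.097110  |  p_1 = 0.352890
  2  |  dp/dt·Δt = +0.032292  |  p_2 = 0.385182
  3  |  dp/dt·Δt = -0.010738  |  p_3 = 0.374444
  4  |  dp/dt·Δt = +0.003571  |  p_4 = 0.378014

0.378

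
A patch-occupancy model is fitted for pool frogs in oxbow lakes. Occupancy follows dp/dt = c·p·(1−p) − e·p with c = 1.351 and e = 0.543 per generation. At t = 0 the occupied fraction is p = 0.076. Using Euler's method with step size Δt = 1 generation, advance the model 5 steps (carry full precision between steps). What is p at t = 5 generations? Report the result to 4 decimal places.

Update rule: p ← p + [c·p·(1−p) − e·p]·Δt with Δt = 1.
p: 0.07600 → 0.12960  (Δp = +0.05360)
p: 0.12960 → 0.21163  (Δp = +0.08203)
p: 0.21163 → 0.32212  (Δp = +0.11049)
p: 0.32212 → 0.44221  (Δp = +0.12009)
p: 0.44221 → 0.53533  (Δp = +0.09312)

0.5353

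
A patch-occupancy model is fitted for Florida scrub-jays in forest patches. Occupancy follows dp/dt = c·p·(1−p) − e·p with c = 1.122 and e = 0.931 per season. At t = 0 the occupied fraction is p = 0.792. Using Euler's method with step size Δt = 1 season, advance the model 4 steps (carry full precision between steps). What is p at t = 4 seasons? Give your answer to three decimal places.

Update rule: p ← p + [c·p·(1−p) − e·p]·Δt with Δt = 1.
  1  |  dp/dt·Δt = -0.552518  |  p_1 = 0.239482
  2  |  dp/dt·Δt = -0.018607  |  p_2 = 0.220874
  3  |  dp/dt·Δt = -0.012550  |  p_3 = 0.208324
  4  |  dp/dt·Δt = -0.008904  |  p_4 = 0.199420

0.199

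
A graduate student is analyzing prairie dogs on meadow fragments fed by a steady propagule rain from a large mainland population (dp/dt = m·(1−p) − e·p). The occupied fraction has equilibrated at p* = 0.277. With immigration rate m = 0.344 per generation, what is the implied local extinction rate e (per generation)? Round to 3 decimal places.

At equilibrium m(1−p*) = e·p*, so e = m(1−p*)/p*.
e = 0.344 × 0.7230 / 0.277 = 0.8979.

0.898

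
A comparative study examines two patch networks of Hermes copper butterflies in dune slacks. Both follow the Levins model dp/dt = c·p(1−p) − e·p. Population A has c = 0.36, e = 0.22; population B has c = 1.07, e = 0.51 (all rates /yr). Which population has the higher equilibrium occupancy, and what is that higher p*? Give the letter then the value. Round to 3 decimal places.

A: p*_A = 1 − 0.22/0.36 = 0.3889.
B: p*_B = 1 − 0.51/1.07 = 0.5234.
B is higher at 0.5234.

B, 0.523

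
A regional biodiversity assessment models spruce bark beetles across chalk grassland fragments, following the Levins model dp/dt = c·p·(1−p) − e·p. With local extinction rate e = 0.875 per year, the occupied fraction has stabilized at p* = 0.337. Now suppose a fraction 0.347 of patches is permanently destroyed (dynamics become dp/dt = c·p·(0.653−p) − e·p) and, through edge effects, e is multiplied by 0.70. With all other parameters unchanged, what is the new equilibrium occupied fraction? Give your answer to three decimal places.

Balance c(1−p*) = e gives c = e/(1 − 0.33700) = 0.875/0.66300 = 1.31976.
New p* = 0.653 − e/c = 0.653 − 0.61250/1.31976 = 0.18890.

0.189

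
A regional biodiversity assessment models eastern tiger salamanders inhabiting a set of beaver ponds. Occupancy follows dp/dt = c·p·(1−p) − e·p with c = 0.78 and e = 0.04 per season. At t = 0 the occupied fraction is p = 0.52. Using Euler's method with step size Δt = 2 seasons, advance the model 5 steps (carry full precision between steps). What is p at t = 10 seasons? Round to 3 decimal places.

Update rule: p ← p + [c·p·(1−p) − e·p]·Δt with Δt = 2.
p: 0.52000 → 0.86778  (Δp = +0.34778)
p: 0.86778 → 0.97735  (Δp = +0.10957)
p: 0.97735 → 0.93370  (Δp = -0.04365)
p: 0.93370 → 0.95558  (Δp = +0.02188)
p: 0.95558 → 0.94535  (Δp = -0.01022)

0.945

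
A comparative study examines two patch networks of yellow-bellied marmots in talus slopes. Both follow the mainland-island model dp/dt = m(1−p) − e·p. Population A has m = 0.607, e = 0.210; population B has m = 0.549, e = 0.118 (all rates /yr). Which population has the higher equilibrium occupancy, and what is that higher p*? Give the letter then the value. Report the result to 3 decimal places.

A: p*_A = m/(m+e) = 0.607/0.8170 = 0.7430.
B: p*_B = 0.549/0.6670 = 0.8231.
B is higher at 0.8231.

B, 0.823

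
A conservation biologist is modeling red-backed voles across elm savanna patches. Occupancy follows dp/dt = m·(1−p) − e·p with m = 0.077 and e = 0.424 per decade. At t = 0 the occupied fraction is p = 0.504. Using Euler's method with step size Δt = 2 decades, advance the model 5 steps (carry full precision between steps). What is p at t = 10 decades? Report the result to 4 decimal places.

0.1537

Update rule: p ← p + [m·(1−p) − e·p]·Δt with Δt = 2.
step 1: Δp = -0.35101, p = 0.15299
step 2: Δp = +0.00070, p = 0.15369
step 3: Δp = -0.00000, p = 0.15369
step 4: Δp = +0.00000, p = 0.15369
step 5: Δp = -0.00000, p = 0.15369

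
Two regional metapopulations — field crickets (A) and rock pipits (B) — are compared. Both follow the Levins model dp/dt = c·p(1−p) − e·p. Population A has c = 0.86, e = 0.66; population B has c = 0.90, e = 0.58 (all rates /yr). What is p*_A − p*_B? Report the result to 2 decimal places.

-0.12

A: p*_A = 1 − 0.66/0.86 = 0.2326.
B: p*_B = 1 − 0.58/0.90 = 0.3556.
p*_A − p*_B = 0.2326 − 0.3556 = -0.1230.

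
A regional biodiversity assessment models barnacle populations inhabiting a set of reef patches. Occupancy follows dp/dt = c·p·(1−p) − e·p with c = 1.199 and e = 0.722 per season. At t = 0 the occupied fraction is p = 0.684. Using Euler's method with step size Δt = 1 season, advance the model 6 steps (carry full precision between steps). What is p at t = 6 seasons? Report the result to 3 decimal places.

Update rule: p ← p + [c·p·(1−p) − e·p]·Δt with Δt = 1.
p: 0.68400 → 0.44931  (Δp = -0.23469)
p: 0.44931 → 0.42158  (Δp = -0.02773)
p: 0.42158 → 0.40957  (Δp = -0.01200)
p: 0.40957 → 0.40381  (Δp = -0.00577)
p: 0.40381 → 0.40091  (Δp = -0.00289)
p: 0.40091 → 0.39943  (Δp = -0.00148)

0.399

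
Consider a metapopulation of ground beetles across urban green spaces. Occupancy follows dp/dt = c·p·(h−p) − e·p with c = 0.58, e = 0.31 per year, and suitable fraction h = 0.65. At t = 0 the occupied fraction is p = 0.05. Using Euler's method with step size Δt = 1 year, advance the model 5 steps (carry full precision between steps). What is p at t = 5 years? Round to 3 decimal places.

Update rule: p ← p + [c·p·(h−p) − e·p]·Δt with Δt = 1.
p: 0.05000 → 0.05190  (Δp = +0.00190)
p: 0.05190 → 0.05382  (Δp = +0.00192)
p: 0.05382 → 0.05574  (Δp = +0.00193)
p: 0.05574 → 0.05767  (Δp = +0.00193)
p: 0.05767 → 0.05961  (Δp = +0.00193)

0.060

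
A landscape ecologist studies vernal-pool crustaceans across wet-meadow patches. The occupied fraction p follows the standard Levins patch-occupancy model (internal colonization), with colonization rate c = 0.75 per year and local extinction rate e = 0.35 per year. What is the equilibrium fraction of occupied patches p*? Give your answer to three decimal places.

0.533

Setting dp/dt = 0 and dividing through by p* gives c·(1−p*) = e.
So p* = 1 − e/c = 1 − 0.35/0.75 = 1 − 0.4667 = 0.5333.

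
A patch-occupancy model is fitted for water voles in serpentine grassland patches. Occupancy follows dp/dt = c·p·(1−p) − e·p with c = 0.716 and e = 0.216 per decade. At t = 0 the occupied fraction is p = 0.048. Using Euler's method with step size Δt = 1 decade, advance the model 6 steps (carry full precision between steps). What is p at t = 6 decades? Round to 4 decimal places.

0.3585

Update rule: p ← p + [c·p·(1−p) − e·p]·Δt with Δt = 1.
step 1: Δp = +0.02235, p = 0.07035
step 2: Δp = +0.03163, p = 0.10198
step 3: Δp = +0.04354, p = 0.14553
step 4: Δp = +0.05760, p = 0.20313
step 5: Δp = +0.07202, p = 0.27515
step 6: Δp = +0.08337, p = 0.35851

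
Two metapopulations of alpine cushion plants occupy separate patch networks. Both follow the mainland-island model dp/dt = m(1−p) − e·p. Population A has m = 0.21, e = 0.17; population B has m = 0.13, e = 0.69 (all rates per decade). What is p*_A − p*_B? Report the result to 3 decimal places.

0.394

A: p*_A = m/(m+e) = 0.21/0.3800 = 0.5526.
B: p*_B = 0.13/0.8200 = 0.1585.
p*_A − p*_B = 0.5526 − 0.1585 = 0.3941.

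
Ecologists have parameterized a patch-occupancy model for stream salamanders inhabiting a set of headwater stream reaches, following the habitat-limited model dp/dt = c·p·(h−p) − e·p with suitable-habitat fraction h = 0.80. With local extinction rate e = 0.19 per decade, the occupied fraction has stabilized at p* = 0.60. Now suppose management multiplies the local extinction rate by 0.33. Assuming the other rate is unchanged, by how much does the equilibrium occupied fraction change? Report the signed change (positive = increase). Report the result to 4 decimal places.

Balance c(h−p*) = e gives c = e/(0.8 − 0.60000) = 0.19/0.20000 = 0.95000.
New p* = 0.8 − e/c = 0.8 − 0.06270/0.95000 = 0.73400.
Δp* = 0.73400 − 0.60000 = +0.13400.

0.1340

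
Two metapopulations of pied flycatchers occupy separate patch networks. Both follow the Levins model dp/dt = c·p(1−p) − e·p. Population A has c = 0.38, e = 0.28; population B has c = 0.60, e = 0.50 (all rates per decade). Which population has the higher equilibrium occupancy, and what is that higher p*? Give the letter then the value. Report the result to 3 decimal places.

A: p*_A = 1 − 0.28/0.38 = 0.2632.
B: p*_B = 1 − 0.50/0.60 = 0.1667.
A is higher at 0.2632.

A, 0.263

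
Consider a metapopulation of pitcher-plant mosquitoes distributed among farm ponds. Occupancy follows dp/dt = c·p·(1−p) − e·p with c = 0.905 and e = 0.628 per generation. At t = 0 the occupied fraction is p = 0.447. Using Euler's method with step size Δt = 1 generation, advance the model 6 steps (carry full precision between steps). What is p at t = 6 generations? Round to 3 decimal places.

0.319

Update rule: p ← p + [c·p·(1−p) − e·p]·Δt with Δt = 1.
t = 1: p = 0.44700 + (-0.05701) = 0.38999
t = 2: p = 0.38999 + (-0.02962) = 0.36037
t = 3: p = 0.36037 + (-0.01771) = 0.34267
t = 4: p = 0.34267 + (-0.01135) = 0.33132
t = 5: p = 0.33132 + (-0.00757) = 0.32375
t = 6: p = 0.32375 + (-0.00518) = 0.31857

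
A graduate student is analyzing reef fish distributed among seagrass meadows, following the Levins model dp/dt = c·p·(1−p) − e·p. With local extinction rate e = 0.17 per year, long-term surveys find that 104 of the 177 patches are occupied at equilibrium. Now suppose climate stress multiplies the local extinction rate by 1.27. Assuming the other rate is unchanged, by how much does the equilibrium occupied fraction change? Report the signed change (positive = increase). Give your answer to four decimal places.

Observed p* = 104/177 = 0.58757.
Balance c(1−p*) = e gives c = e/(1 − 0.58757) = 0.17/0.41243 = 0.41219.
New p* = 1 − e/c = 1 − 0.21590/0.41219 = 0.47621.
Δp* = 0.47621 − 0.58757 = -0.11136.

-0.1114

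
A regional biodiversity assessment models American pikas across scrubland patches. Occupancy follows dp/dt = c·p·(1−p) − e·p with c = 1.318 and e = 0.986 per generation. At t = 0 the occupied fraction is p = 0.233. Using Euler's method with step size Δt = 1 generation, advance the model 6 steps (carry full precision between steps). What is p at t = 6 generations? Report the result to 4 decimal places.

Update rule: p ← p + [c·p·(1−p) − e·p]·Δt with Δt = 1.
  1  |  dp/dt·Δt = +0.005803  |  p_1 = 0.238803
  2  |  dp/dt·Δt = +0.004121  |  p_2 = 0.242924
  3  |  dp/dt·Δt = +0.002873  |  p_3 = 0.245797
  4  |  dp/dt·Δt = +0.001976  |  p_4 = 0.247773
  5  |  dp/dt·Δt = +0.001347  |  p_5 = 0.249120
  6  |  dp/dt·Δt = +0.000912  |  p_6 = 0.250032

0.2500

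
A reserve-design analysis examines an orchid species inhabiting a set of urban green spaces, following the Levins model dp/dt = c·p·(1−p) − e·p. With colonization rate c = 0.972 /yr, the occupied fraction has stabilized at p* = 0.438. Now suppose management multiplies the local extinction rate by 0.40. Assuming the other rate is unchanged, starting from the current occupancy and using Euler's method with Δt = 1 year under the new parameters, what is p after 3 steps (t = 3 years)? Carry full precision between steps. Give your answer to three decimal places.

0.748

Balance c(1−p*) = e gives e = 0.972×(1 − 0.43800) = 0.54626.
Starting from p₀ = 0.43800; update p ← p + (dp/dt)·Δt with the new parameters.
p: 0.43800 → 0.58156  (Δp = +0.14356)
p: 0.58156 → 0.69102  (Δp = +0.10946)
p: 0.69102 → 0.74756  (Δp = +0.05654)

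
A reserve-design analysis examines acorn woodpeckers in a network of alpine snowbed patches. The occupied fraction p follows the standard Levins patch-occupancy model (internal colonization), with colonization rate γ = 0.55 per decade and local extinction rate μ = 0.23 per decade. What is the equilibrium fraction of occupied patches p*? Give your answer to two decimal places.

0.58

At equilibrium, colonization balances extinction: γ·p*·(1−p*) = μ·p*.
So p* = 1 − μ/γ = 1 − 0.23/0.55 = 1 − 0.4182 = 0.5818.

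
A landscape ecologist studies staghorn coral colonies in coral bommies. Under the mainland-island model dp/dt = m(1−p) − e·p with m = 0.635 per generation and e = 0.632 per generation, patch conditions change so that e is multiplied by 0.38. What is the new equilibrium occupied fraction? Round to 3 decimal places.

0.726

Before: p* = 0.635/(0.635+0.632) = 0.5012.
After: m = 0.635, e = 0.24016; p* = 0.635/0.8752 = 0.7256.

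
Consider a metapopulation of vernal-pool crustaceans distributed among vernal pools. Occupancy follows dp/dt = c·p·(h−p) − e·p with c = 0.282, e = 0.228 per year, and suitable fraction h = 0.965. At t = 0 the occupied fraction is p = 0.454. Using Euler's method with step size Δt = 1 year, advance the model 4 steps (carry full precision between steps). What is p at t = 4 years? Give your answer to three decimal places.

0.340

Update rule: p ← p + [c·p·(h−p) − e·p]·Δt with Δt = 1.
t = 1: p = 0.45400 + (-0.03809) = 0.41591
t = 2: p = 0.41591 + (-0.03043) = 0.38548
t = 3: p = 0.38548 + (-0.02489) = 0.36059
t = 4: p = 0.36059 + (-0.02075) = 0.33984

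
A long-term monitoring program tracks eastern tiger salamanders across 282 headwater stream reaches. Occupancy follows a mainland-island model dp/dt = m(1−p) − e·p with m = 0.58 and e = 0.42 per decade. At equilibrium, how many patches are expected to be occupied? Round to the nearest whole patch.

164

p* = m/(m+e) = 0.58/1.0000 = 0.5800.
Expected occupied patches = N × p* = 282 × 0.5800 = 163.56 ≈ 164.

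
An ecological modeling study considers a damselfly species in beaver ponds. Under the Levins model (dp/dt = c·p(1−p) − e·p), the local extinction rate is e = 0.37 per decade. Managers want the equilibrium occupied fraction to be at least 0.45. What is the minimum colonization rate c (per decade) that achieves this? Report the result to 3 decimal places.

p* = 1 − e/c ≥ 0.45 requires e/c ≤ 0.5500, i.e. c ≥ e/0.5500.
c_min = 0.37/0.5500 = 0.6727.

0.673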